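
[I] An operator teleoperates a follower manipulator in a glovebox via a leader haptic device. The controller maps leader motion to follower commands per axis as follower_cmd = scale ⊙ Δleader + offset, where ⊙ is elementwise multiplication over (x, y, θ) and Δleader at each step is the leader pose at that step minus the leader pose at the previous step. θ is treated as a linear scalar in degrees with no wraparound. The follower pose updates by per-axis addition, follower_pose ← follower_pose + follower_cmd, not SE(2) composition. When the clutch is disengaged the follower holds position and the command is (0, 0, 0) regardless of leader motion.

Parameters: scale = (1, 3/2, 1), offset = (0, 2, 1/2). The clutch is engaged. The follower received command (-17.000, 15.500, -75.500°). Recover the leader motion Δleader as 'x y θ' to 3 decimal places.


axis x: (-17.000 − 0) / (1) = -17.000
axis y: (15.500 − 2) / (3/2) = 9.000
axis θ: (-75.500 − 1/2) / (1) = -76.000

-17.000 9.000 -76.000


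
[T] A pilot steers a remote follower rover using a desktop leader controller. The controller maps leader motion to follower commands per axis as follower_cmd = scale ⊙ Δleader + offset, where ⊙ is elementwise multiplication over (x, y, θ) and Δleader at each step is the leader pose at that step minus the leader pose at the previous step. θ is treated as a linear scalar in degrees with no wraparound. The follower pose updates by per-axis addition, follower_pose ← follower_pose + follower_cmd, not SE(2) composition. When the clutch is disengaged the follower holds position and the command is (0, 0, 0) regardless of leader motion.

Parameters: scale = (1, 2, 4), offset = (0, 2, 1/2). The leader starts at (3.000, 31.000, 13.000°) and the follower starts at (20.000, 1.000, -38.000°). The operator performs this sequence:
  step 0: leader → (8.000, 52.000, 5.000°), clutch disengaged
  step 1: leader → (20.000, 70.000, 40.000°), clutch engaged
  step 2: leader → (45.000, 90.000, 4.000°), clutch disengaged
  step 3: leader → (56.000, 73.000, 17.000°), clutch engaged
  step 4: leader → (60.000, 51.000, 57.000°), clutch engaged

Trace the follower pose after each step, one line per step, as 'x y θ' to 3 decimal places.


20.000 1.000 -38.000
32.000 39.000 102.500
32.000 39.000 102.500
43.000 7.000 155.000
47.000 -35.000 315.500

step 0: Δleader=(5.000, 21.000, -8.000°), disengaged; cmd=(0,0,0) → follower holds at (20.000, 1.000, -38.000°)
step 1: Δleader=(12.000, 18.000, 35.000°), engaged; cmd=(12.000, 38.000, 140.500°) → follower=(32.000, 39.000, 102.500°)
step 2: Δleader=(25.000, 20.000, -36.000°), disengaged; cmd=(0,0,0) → follower holds at (32.000, 39.000, 102.500°)
step 3: Δleader=(11.000, -17.000, 13.000°), engaged; cmd=(11.000, -32.000, 52.500°) → follower=(43.000, 7.000, 155.000°)
step 4: Δleader=(4.000, -22.000, 40.000°), engaged; cmd=(4.000, -42.000, 160.500°) → follower=(47.000, -35.000, 315.500°)


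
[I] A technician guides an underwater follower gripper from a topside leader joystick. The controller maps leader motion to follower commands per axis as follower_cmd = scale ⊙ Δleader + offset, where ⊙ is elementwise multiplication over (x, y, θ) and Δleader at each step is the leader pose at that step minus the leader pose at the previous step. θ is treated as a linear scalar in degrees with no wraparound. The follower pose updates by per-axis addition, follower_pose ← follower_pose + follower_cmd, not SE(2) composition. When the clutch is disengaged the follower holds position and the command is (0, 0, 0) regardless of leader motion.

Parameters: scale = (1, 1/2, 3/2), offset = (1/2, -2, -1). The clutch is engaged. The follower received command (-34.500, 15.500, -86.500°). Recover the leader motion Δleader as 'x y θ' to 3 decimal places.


axis x: (-34.500 − 1/2) / (1) = -35.000
axis y: (15.500 − -2) / (1/2) = 35.000
axis θ: (-86.500 − -1) / (3/2) = -57.000

-35.000 35.000 -57.000


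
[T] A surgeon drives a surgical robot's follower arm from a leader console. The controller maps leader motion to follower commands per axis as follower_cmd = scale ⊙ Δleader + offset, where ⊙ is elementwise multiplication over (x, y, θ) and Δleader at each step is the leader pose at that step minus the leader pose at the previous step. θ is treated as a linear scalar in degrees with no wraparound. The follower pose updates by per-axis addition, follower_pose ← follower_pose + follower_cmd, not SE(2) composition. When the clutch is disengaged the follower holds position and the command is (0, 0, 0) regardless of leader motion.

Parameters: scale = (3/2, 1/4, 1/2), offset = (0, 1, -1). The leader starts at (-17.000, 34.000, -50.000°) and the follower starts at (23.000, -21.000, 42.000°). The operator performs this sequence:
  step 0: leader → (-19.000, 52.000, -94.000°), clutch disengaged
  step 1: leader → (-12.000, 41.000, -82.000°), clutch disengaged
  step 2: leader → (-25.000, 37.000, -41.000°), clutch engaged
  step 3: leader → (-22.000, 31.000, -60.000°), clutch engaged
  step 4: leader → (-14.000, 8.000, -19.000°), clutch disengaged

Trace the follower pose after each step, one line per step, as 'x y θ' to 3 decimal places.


step 0: Δleader=(-2.000, 18.000, -44.000°), disengaged; cmd=(0,0,0) → follower holds at (23.000, -21.000, 42.000°)
step 1: Δleader=(7.000, -11.000, 12.000°), disengaged; cmd=(0,0,0) → follower holds at (23.000, -21.000, 42.000°)
step 2: Δleader=(-13.000, -4.000, 41.000°), engaged; cmd=(-19.500, 0.000, 19.500°) → follower=(3.500, -21.000, 61.500°)
step 3: Δleader=(3.000, -6.000, -19.000°), engaged; cmd=(4.500, -0.500, -10.500°) → follower=(8.000, -21.500, 51.000°)
step 4: Δleader=(8.000, -23.000, 41.000°), disengaged; cmd=(0,0,0) → follower holds at (8.000, -21.500, 51.000°)

23.000 -21.000 42.000
23.000 -21.000 42.000
3.500 -21.000 61.500
8.000 -21.500 51.000
8.000 -21.500 51.000


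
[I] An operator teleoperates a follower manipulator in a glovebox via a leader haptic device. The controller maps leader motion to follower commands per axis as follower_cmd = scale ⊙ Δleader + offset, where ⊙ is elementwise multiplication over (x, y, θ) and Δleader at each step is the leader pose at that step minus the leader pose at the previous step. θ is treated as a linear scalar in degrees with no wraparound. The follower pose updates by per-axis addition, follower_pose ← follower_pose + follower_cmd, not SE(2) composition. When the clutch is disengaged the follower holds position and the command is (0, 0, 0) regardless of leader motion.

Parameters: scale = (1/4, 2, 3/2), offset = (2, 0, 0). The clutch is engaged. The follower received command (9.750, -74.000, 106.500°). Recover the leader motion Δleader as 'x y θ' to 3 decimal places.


31.000 -37.000 71.000

axis x: (9.750 − 2) / (1/4) = 31.000
axis y: (-74.000 − 0) / (2) = -37.000
axis θ: (106.500 − 0) / (3/2) = 71.000


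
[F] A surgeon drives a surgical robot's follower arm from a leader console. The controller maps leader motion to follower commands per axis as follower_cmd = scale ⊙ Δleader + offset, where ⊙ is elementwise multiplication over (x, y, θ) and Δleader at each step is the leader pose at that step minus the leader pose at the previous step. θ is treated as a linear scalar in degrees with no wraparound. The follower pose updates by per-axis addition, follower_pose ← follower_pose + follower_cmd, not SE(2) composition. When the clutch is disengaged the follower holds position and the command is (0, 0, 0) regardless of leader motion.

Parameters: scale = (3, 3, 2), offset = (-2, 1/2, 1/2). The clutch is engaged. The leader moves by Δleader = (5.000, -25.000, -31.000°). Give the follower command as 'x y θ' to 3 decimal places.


axis x: 3·5.000 + -2 = 13.000
axis y: 3·-25.000 + 1/2 = -74.500
axis θ: 2·-31.000 + 1/2 = -61.500

13.000 -74.500 -61.500


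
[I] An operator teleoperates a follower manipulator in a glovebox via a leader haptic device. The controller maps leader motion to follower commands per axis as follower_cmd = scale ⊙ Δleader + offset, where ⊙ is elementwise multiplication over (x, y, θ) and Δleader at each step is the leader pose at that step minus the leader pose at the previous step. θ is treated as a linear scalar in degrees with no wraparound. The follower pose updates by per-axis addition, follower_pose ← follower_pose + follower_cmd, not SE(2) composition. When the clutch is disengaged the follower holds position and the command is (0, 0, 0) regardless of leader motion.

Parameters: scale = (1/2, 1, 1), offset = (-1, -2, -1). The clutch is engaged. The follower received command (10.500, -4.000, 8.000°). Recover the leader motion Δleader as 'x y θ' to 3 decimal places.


23.000 -2.000 9.000

axis x: (10.500 − -1) / (1/2) = 23.000
axis y: (-4.000 − -2) / (1) = -2.000
axis θ: (8.000 − -1) / (1) = 9.000


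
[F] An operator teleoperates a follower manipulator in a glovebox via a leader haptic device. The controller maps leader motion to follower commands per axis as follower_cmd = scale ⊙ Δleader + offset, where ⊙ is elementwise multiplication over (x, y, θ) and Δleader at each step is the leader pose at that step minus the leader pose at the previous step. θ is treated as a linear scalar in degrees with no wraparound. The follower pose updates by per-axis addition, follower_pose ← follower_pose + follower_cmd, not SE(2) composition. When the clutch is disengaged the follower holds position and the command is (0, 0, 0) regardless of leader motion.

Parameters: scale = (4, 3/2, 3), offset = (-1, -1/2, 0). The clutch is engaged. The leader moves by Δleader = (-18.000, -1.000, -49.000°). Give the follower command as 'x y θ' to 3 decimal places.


-73.000 -2.000 -147.000

axis x: 4·-18.000 + -1 = -73.000
axis y: 3/2·-1.000 + -1/2 = -2.000
axis θ: 3·-49.000 + 0 = -147.000


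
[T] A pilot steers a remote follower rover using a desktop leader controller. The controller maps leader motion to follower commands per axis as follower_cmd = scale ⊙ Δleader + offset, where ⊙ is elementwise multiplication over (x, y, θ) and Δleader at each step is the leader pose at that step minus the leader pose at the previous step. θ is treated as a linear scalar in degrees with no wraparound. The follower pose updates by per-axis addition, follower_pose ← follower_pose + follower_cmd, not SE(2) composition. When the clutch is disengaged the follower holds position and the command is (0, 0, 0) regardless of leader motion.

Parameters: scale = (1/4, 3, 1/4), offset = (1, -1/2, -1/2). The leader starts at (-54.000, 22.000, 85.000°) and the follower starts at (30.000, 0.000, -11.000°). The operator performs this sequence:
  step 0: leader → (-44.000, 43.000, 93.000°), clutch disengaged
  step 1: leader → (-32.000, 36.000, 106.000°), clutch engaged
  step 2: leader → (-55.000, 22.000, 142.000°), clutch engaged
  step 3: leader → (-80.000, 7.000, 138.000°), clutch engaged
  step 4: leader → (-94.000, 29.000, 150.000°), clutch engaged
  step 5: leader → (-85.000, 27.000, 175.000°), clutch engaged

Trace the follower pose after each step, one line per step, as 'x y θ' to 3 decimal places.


30.000 0.000 -11.000
34.000 -21.500 -8.250
29.250 -64.000 0.250
24.000 -109.500 -1.250
21.500 -44.000 1.250
24.750 -50.500 7.000

step 0: Δleader=(10.000, 21.000, 8.000°), disengaged; cmd=(0,0,0) → follower holds at (30.000, 0.000, -11.000°)
step 1: Δleader=(12.000, -7.000, 13.000°), engaged; cmd=(4.000, -21.500, 2.750°) → follower=(34.000, -21.500, -8.250°)
step 2: Δleader=(-23.000, -14.000, 36.000°), engaged; cmd=(-4.750, -42.500, 8.500°) → follower=(29.250, -64.000, 0.250°)
step 3: Δleader=(-25.000, -15.000, -4.000°), engaged; cmd=(-5.250, -45.500, -1.500°) → follower=(24.000, -109.500, -1.250°)
step 4: Δleader=(-14.000, 22.000, 12.000°), engaged; cmd=(-2.500, 65.500, 2.500°) → follower=(21.500, -44.000, 1.250°)
step 5: Δleader=(9.000, -2.000, 25.000°), engaged; cmd=(3.250, -6.500, 5.750°) → follower=(24.750, -50.500, 7.000°)


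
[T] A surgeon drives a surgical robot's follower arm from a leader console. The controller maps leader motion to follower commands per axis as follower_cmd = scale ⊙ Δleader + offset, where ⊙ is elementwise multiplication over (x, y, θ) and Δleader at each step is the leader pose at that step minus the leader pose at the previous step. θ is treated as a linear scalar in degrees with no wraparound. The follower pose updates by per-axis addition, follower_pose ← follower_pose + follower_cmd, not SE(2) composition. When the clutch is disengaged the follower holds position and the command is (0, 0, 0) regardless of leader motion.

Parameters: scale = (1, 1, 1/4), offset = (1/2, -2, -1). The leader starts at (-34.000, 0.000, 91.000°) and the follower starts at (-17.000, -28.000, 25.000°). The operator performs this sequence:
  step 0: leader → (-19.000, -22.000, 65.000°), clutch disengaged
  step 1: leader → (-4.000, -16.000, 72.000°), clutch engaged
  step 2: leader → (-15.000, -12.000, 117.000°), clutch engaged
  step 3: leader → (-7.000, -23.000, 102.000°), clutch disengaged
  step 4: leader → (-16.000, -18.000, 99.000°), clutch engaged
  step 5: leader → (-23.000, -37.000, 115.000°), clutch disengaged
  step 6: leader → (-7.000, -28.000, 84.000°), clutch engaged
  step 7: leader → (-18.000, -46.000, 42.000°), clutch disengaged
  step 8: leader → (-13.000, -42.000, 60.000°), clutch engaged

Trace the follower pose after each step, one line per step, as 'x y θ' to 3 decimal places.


step 0: Δleader=(15.000, -22.000, -26.000°), disengaged; cmd=(0,0,0) → follower holds at (-17.000, -28.000, 25.000°)
step 1: Δleader=(15.000, 6.000, 7.000°), engaged; cmd=(15.500, 4.000, 0.750°) → follower=(-1.500, -24.000, 25.750°)
step 2: Δleader=(-11.000, 4.000, 45.000°), engaged; cmd=(-10.500, 2.000, 10.250°) → follower=(-12.000, -22.000, 36.000°)
step 3: Δleader=(8.000, -11.000, -15.000°), disengaged; cmd=(0,0,0) → follower holds at (-12.000, -22.000, 36.000°)
step 4: Δleader=(-9.000, 5.000, -3.000°), engaged; cmd=(-8.500, 3.000, -1.750°) → follower=(-20.500, -19.000, 34.250°)
step 5: Δleader=(-7.000, -19.000, 16.000°), disengaged; cmd=(0,0,0) → follower holds at (-20.500, -19.000, 34.250°)
step 6: Δleader=(16.000, 9.000, -31.000°), engaged; cmd=(16.500, 7.000, -8.750°) → follower=(-4.000, -12.000, 25.500°)
step 7: Δleader=(-11.000, -18.000, -42.000°), disengaged; cmd=(0,0,0) → follower holds at (-4.000, -12.000, 25.500°)
step 8: Δleader=(5.000, 4.000, 18.000°), engaged; cmd=(5.500, 2.000, 3.500°) → follower=(1.500, -10.000, 29.000°)

-17.000 -28.000 25.000
-1.500 -24.000 25.750
-12.000 -22.000 36.000
-12.000 -22.000 36.000
-20.500 -19.000 34.250
-20.500 -19.000 34.250
-4.000 -12.000 25.500
-4.000 -12.000 25.500
1.500 -10.000 29.000


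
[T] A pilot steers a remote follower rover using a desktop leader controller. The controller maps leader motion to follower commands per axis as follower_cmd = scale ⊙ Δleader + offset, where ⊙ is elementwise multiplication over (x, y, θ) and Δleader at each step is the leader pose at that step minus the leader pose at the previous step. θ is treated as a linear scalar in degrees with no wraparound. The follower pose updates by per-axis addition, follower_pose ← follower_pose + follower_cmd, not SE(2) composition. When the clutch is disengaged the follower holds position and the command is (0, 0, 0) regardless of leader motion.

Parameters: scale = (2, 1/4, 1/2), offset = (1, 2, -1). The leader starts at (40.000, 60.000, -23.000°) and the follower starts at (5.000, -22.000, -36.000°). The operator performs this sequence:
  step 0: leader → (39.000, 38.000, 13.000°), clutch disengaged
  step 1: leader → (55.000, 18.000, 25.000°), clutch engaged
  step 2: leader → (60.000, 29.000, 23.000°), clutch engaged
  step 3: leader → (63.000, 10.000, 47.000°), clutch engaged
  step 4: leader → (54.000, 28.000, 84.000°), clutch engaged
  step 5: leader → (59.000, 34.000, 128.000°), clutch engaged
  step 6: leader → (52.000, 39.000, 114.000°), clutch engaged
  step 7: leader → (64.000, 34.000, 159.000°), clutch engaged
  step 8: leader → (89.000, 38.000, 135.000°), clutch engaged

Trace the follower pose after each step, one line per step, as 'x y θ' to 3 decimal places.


step 0: Δleader=(-1.000, -22.000, 36.000°), disengaged; cmd=(0,0,0) → follower holds at (5.000, -22.000, -36.000°)
step 1: Δleader=(16.000, -20.000, 12.000°), engaged; cmd=(33.000, -3.000, 5.000°) → follower=(38.000, -25.000, -31.000°)
step 2: Δleader=(5.000, 11.000, -2.000°), engaged; cmd=(11.000, 4.750, -2.000°) → follower=(49.000, -20.250, -33.000°)
step 3: Δleader=(3.000, -19.000, 24.000°), engaged; cmd=(7.000, -2.750, 11.000°) → follower=(56.000, -23.000, -22.000°)
step 4: Δleader=(-9.000, 18.000, 37.000°), engaged; cmd=(-17.000, 6.500, 17.500°) → follower=(39.000, -16.500, -4.500°)
step 5: Δleader=(5.000, 6.000, 44.000°), engaged; cmd=(11.000, 3.500, 21.000°) → follower=(50.000, -13.000, 16.500°)
step 6: Δleader=(-7.000, 5.000, -14.000°), engaged; cmd=(-13.000, 3.250, -8.000°) → follower=(37.000, -9.750, 8.500°)
step 7: Δleader=(12.000, -5.000, 45.000°), engaged; cmd=(25.000, 0.750, 21.500°) → follower=(62.000, -9.000, 30.000°)
step 8: Δleader=(25.000, 4.000, -24.000°), engaged; cmd=(51.000, 3.000, -13.000°) → follower=(113.000, -6.000, 17.000°)

5.000 -22.000 -36.000
38.000 -25.000 -31.000
49.000 -20.250 -33.000
56.000 -23.000 -22.000
39.000 -16.500 -4.500
50.000 -13.000 16.500
37.000 -9.750 8.500
62.000 -9.000 30.000
113.000 -6.000 17.000


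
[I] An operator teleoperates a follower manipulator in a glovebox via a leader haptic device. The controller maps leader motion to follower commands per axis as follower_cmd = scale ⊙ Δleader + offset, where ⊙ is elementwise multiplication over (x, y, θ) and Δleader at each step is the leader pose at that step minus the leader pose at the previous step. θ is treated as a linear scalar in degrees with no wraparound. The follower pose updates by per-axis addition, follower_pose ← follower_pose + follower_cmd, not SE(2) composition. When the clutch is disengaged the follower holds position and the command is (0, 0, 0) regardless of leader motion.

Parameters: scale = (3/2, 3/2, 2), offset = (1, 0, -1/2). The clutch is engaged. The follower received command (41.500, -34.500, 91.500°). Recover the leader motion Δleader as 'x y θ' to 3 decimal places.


axis x: (41.500 − 1) / (3/2) = 27.000
axis y: (-34.500 − 0) / (3/2) = -23.000
axis θ: (91.500 − -1/2) / (2) = 46.000

27.000 -23.000 46.000


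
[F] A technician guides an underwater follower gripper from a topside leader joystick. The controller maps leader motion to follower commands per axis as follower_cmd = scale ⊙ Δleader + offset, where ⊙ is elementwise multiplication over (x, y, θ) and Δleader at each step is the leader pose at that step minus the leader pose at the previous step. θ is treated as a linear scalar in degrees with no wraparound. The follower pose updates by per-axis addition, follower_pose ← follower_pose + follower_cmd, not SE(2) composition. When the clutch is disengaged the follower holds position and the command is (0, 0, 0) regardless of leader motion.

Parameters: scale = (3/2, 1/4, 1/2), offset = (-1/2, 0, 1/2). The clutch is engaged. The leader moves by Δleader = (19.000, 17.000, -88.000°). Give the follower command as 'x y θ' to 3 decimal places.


28.000 4.250 -43.500

axis x: 3/2·19.000 + -1/2 = 28.000
axis y: 1/4·17.000 + 0 = 4.250
axis θ: 1/2·-88.000 + 1/2 = -43.500


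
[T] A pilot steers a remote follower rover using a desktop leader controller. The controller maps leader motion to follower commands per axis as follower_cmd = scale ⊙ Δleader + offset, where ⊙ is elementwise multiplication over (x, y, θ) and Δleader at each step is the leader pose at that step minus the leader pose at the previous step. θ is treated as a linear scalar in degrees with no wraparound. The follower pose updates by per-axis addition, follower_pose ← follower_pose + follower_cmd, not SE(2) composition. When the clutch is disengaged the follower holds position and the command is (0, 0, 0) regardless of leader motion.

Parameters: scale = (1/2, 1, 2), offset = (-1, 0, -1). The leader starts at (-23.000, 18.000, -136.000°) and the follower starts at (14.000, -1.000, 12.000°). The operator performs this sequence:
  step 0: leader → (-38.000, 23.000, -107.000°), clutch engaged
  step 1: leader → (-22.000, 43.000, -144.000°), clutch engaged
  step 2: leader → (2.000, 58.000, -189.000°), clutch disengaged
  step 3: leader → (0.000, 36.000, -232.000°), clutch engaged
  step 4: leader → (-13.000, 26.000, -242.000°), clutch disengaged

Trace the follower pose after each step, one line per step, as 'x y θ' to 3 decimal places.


5.500 4.000 69.000
12.500 24.000 -6.000
12.500 24.000 -6.000
10.500 2.000 -93.000
10.500 2.000 -93.000

step 0: Δleader=(-15.000, 5.000, 29.000°), engaged; cmd=(-8.500, 5.000, 57.000°) → follower=(5.500, 4.000, 69.000°)
step 1: Δleader=(16.000, 20.000, -37.000°), engaged; cmd=(7.000, 20.000, -75.000°) → follower=(12.500, 24.000, -6.000°)
step 2: Δleader=(24.000, 15.000, -45.000°), disengaged; cmd=(0,0,0) → follower holds at (12.500, 24.000, -6.000°)
step 3: Δleader=(-2.000, -22.000, -43.000°), engaged; cmd=(-2.000, -22.000, -87.000°) → follower=(10.500, 2.000, -93.000°)
step 4: Δleader=(-13.000, -10.000, -10.000°), disengaged; cmd=(0,0,0) → follower holds at (10.500, 2.000, -93.000°)


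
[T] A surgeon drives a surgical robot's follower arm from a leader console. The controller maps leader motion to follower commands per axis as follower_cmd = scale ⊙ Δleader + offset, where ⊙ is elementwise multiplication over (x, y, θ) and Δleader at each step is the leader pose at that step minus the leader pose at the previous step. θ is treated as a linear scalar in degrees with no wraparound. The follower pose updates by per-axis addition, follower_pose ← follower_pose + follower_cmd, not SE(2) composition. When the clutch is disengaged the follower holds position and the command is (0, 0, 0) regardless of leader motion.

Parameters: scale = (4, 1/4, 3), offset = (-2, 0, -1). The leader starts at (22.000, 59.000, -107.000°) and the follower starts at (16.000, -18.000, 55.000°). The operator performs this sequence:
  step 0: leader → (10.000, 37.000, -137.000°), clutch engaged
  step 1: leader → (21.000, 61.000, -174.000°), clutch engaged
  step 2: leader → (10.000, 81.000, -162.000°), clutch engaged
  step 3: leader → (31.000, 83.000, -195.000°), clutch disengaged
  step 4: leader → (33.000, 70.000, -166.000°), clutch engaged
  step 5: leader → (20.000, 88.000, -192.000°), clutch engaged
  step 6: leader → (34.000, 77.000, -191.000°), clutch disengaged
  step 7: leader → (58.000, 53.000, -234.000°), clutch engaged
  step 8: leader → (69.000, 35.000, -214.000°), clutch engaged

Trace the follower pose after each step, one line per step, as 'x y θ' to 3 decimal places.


-34.000 -23.500 -36.000
8.000 -17.500 -148.000
-38.000 -12.500 -113.000
-38.000 -12.500 -113.000
-32.000 -15.750 -27.000
-86.000 -11.250 -106.000
-86.000 -11.250 -106.000
8.000 -17.250 -236.000
50.000 -21.750 -177.000

step 0: Δleader=(-12.000, -22.000, -30.000°), engaged; cmd=(-50.000, -5.500, -91.000°) → follower=(-34.000, -23.500, -36.000°)
step 1: Δleader=(11.000, 24.000, -37.000°), engaged; cmd=(42.000, 6.000, -112.000°) → follower=(8.000, -17.500, -148.000°)
step 2: Δleader=(-11.000, 20.000, 12.000°), engaged; cmd=(-46.000, 5.000, 35.000°) → follower=(-38.000, -12.500, -113.000°)
step 3: Δleader=(21.000, 2.000, -33.000°), disengaged; cmd=(0,0,0) → follower holds at (-38.000, -12.500, -113.000°)
step 4: Δleader=(2.000, -13.000, 29.000°), engaged; cmd=(6.000, -3.250, 86.000°) → follower=(-32.000, -15.750, -27.000°)
step 5: Δleader=(-13.000, 18.000, -26.000°), engaged; cmd=(-54.000, 4.500, -79.000°) → follower=(-86.000, -11.250, -106.000°)
step 6: Δleader=(14.000, -11.000, 1.000°), disengaged; cmd=(0,0,0) → follower holds at (-86.000, -11.250, -106.000°)
step 7: Δleader=(24.000, -24.000, -43.000°), engaged; cmd=(94.000, -6.000, -130.000°) → follower=(8.000, -17.250, -236.000°)
step 8: Δleader=(11.000, -18.000, 20.000°), engaged; cmd=(42.000, -4.500, 59.000°) → follower=(50.000, -21.750, -177.000°)


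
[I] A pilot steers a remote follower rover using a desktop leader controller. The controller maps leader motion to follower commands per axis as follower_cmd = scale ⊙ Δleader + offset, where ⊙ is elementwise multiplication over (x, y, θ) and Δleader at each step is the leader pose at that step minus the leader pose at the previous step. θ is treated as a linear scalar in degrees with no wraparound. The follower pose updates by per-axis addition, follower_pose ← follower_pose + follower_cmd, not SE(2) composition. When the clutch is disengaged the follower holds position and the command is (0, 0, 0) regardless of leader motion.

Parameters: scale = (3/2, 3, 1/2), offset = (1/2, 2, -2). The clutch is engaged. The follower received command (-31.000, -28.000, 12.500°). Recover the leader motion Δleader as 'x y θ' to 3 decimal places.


axis x: (-31.000 − 1/2) / (3/2) = -21.000
axis y: (-28.000 − 2) / (3) = -10.000
axis θ: (12.500 − -2) / (1/2) = 29.000

-21.000 -10.000 29.000


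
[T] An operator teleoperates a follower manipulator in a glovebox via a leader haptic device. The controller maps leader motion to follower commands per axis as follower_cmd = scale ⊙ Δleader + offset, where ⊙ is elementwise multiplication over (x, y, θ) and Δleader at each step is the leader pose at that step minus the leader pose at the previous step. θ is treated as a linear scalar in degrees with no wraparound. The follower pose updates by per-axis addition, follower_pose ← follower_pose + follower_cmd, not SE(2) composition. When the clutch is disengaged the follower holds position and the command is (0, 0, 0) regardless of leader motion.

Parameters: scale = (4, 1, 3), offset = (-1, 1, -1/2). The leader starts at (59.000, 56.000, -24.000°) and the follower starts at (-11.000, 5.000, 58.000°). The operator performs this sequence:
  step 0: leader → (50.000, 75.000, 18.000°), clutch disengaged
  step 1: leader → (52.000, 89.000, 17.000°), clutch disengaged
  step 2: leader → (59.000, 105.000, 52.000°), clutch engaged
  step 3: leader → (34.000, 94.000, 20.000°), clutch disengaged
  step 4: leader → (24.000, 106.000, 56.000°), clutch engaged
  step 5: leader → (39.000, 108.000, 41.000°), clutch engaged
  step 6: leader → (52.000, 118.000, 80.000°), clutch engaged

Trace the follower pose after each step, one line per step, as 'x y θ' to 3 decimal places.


-11.000 5.000 58.000
-11.000 5.000 58.000
16.000 22.000 162.500
16.000 22.000 162.500
-25.000 35.000 270.000
34.000 38.000 224.500
85.000 49.000 341.000

step 0: Δleader=(-9.000, 19.000, 42.000°), disengaged; cmd=(0,0,0) → follower holds at (-11.000, 5.000, 58.000°)
step 1: Δleader=(2.000, 14.000, -1.000°), disengaged; cmd=(0,0,0) → follower holds at (-11.000, 5.000, 58.000°)
step 2: Δleader=(7.000, 16.000, 35.000°), engaged; cmd=(27.000, 17.000, 104.500°) → follower=(16.000, 22.000, 162.500°)
step 3: Δleader=(-25.000, -11.000, -32.000°), disengaged; cmd=(0,0,0) → follower holds at (16.000, 22.000, 162.500°)
step 4: Δleader=(-10.000, 12.000, 36.000°), engaged; cmd=(-41.000, 13.000, 107.500°) → follower=(-25.000, 35.000, 270.000°)
step 5: Δleader=(15.000, 2.000, -15.000°), engaged; cmd=(59.000, 3.000, -45.500°) → follower=(34.000, 38.000, 224.500°)
step 6: Δleader=(13.000, 10.000, 39.000°), engaged; cmd=(51.000, 11.000, 116.500°) → follower=(85.000, 49.000, 341.000°)


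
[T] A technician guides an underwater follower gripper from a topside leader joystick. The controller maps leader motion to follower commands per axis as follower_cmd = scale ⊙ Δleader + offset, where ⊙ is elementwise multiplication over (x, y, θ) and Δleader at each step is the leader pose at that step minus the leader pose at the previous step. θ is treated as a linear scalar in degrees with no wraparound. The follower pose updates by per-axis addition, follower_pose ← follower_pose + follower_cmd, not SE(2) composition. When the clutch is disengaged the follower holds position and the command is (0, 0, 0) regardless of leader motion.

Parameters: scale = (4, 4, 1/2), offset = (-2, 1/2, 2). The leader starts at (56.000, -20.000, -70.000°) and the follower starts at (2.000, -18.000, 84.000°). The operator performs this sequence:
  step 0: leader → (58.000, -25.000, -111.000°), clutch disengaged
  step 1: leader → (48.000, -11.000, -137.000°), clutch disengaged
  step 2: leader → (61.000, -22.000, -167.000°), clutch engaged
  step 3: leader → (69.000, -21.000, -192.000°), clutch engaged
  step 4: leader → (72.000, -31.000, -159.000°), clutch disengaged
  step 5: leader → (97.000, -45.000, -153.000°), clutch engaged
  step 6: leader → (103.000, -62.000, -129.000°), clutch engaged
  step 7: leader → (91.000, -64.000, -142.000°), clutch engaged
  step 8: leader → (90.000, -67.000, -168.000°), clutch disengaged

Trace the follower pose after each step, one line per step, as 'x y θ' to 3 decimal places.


2.000 -18.000 84.000
2.000 -18.000 84.000
52.000 -61.500 71.000
82.000 -57.000 60.500
82.000 -57.000 60.500
180.000 -112.500 65.500
202.000 -180.000 79.500
152.000 -187.500 75.000
152.000 -187.500 75.000

step 0: Δleader=(2.000, -5.000, -41.000°), disengaged; cmd=(0,0,0) → follower holds at (2.000, -18.000, 84.000°)
step 1: Δleader=(-10.000, 14.000, -26.000°), disengaged; cmd=(0,0,0) → follower holds at (2.000, -18.000, 84.000°)
step 2: Δleader=(13.000, -11.000, -30.000°), engaged; cmd=(50.000, -43.500, -13.000°) → follower=(52.000, -61.500, 71.000°)
step 3: Δleader=(8.000, 1.000, -25.000°), engaged; cmd=(30.000, 4.500, -10.500°) → follower=(82.000, -57.000, 60.500°)
step 4: Δleader=(3.000, -10.000, 33.000°), disengaged; cmd=(0,0,0) → follower holds at (82.000, -57.000, 60.500°)
step 5: Δleader=(25.000, -14.000, 6.000°), engaged; cmd=(98.000, -55.500, 5.000°) → follower=(180.000, -112.500, 65.500°)
step 6: Δleader=(6.000, -17.000, 24.000°), engaged; cmd=(22.000, -67.500, 14.000°) → follower=(202.000, -180.000, 79.500°)
step 7: Δleader=(-12.000, -2.000, -13.000°), engaged; cmd=(-50.000, -7.500, -4.500°) → follower=(152.000, -187.500, 75.000°)
step 8: Δleader=(-1.000, -3.000, -26.000°), disengaged; cmd=(0,0,0) → follower holds at (152.000, -187.500, 75.000°)


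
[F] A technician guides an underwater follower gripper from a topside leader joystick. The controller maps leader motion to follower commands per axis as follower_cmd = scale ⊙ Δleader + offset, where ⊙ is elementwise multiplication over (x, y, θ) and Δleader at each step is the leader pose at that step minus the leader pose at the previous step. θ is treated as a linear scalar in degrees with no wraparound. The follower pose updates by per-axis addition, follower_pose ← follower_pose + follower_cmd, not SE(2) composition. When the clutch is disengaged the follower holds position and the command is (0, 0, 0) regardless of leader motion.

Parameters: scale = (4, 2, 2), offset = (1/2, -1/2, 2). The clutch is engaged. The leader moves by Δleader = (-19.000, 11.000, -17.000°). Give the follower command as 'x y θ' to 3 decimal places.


axis x: 4·-19.000 + 1/2 = -75.500
axis y: 2·11.000 + -1/2 = 21.500
axis θ: 2·-17.000 + 2 = -32.000

-75.500 21.500 -32.000


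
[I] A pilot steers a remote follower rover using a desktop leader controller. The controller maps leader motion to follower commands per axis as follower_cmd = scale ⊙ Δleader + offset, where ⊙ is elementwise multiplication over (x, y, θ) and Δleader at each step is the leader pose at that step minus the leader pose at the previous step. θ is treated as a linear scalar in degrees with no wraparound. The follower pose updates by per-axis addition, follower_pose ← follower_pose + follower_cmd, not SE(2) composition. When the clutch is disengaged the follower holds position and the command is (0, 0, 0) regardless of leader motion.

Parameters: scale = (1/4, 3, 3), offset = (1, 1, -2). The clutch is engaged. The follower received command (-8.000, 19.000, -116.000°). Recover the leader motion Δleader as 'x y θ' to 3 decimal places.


-36.000 6.000 -38.000

axis x: (-8.000 − 1) / (1/4) = -36.000
axis y: (19.000 − 1) / (3) = 6.000
axis θ: (-116.000 − -2) / (3) = -38.000


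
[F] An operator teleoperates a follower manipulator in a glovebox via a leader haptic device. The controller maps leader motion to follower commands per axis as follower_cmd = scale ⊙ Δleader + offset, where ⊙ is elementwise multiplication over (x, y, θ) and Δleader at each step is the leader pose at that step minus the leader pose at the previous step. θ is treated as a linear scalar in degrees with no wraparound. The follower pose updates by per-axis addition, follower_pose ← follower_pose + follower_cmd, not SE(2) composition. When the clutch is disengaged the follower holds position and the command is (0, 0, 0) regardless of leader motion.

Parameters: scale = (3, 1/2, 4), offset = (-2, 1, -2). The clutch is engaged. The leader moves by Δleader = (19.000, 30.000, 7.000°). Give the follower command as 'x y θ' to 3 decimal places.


axis x: 3·19.000 + -2 = 55.000
axis y: 1/2·30.000 + 1 = 16.000
axis θ: 4·7.000 + -2 = 26.000

55.000 16.000 26.000


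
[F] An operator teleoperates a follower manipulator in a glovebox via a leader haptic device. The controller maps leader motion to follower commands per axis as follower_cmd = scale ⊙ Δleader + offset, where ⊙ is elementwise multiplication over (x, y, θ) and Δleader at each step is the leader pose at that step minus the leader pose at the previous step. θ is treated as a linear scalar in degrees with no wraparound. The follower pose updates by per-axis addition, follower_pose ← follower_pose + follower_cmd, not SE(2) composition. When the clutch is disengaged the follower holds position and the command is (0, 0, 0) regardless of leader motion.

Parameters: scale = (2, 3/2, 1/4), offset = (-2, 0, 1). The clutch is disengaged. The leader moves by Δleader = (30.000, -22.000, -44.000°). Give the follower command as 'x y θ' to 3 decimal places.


0.000 0.000 0.000

clutch disengaged → follower holds; cmd = (0, 0, 0)


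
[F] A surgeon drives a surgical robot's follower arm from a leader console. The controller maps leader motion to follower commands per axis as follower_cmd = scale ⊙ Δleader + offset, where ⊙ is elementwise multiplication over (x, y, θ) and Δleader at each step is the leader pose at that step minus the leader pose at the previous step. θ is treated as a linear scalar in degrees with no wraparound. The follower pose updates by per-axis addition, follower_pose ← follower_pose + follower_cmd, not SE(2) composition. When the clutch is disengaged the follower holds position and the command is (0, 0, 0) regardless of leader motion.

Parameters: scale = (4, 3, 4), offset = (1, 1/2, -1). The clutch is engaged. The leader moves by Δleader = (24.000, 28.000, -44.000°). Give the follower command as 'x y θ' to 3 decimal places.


axis x: 4·24.000 + 1 = 97.000
axis y: 3·28.000 + 1/2 = 84.500
axis θ: 4·-44.000 + -1 = -177.000

97.000 84.500 -177.000


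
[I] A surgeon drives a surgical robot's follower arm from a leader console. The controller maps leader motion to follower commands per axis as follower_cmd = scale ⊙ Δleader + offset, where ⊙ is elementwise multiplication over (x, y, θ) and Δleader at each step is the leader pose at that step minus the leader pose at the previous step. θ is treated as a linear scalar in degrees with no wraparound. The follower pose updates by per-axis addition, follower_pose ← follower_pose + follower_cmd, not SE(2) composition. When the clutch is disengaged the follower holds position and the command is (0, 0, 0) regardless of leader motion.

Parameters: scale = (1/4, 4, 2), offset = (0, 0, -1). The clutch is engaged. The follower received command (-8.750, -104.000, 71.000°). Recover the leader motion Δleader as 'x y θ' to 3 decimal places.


axis x: (-8.750 − 0) / (1/4) = -35.000
axis y: (-104.000 − 0) / (4) = -26.000
axis θ: (71.000 − -1) / (2) = 36.000

-35.000 -26.000 36.000


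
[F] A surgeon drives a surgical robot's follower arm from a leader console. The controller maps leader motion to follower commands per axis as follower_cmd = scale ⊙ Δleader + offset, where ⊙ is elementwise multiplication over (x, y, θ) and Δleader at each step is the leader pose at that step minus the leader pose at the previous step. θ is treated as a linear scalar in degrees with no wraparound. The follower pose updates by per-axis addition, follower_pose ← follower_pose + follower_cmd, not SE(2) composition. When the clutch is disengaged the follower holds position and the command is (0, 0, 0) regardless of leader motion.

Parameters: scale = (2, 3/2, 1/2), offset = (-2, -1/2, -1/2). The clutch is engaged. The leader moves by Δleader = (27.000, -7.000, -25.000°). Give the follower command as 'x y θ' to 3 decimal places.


52.000 -11.000 -13.000

axis x: 2·27.000 + -2 = 52.000
axis y: 3/2·-7.000 + -1/2 = -11.000
axis θ: 1/2·-25.000 + -1/2 = -13.000


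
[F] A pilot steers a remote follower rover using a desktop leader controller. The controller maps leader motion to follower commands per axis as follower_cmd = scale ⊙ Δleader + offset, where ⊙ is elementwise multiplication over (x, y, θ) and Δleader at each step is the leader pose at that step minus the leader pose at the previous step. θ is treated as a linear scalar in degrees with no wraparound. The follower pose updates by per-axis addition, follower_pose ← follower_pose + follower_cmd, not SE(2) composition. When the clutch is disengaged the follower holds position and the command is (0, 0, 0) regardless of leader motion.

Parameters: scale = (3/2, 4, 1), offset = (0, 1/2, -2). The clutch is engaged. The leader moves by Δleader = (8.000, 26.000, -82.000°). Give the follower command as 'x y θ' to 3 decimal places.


12.000 104.500 -84.000

axis x: 3/2·8.000 + 0 = 12.000
axis y: 4·26.000 + 1/2 = 104.500
axis θ: 1·-82.000 + -2 = -84.000


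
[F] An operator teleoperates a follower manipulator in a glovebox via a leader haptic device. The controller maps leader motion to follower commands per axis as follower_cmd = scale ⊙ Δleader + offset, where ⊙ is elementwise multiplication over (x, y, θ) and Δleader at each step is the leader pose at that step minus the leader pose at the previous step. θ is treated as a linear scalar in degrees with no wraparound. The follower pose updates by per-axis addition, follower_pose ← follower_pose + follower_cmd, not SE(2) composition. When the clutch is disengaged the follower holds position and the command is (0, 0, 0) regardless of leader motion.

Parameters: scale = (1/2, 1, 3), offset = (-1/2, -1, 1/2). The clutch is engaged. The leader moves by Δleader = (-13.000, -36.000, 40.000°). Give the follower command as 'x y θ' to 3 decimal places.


-7.000 -37.000 120.500

axis x: 1/2·-13.000 + -1/2 = -7.000
axis y: 1·-36.000 + -1 = -37.000
axis θ: 3·40.000 + 1/2 = 120.500


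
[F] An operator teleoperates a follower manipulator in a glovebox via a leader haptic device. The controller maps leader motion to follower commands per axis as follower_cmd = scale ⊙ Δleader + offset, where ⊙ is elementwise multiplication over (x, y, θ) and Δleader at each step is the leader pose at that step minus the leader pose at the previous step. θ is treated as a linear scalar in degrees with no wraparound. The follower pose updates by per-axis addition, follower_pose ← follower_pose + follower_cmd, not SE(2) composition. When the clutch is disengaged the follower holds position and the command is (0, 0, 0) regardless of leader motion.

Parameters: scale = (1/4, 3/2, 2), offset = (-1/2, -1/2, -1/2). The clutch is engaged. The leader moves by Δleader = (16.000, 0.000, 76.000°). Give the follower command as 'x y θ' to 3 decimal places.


axis x: 1/4·16.000 + -1/2 = 3.500
axis y: 3/2·0.000 + -1/2 = -0.500
axis θ: 2·76.000 + -1/2 = 151.500

3.500 -0.500 151.500
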